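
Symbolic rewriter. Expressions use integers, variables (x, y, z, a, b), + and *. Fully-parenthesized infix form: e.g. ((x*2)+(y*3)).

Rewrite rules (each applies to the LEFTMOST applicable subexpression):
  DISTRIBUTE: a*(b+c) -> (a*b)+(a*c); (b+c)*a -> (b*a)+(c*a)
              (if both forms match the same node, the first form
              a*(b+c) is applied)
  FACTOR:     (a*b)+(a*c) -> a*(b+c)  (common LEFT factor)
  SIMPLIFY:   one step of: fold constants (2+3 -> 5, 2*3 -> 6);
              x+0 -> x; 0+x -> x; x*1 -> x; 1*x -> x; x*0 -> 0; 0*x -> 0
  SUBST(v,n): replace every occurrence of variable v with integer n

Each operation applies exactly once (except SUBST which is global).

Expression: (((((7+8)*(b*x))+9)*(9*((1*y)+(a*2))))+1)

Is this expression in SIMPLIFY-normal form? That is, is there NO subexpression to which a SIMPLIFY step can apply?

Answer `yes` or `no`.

Expression: (((((7+8)*(b*x))+9)*(9*((1*y)+(a*2))))+1)
Scanning for simplifiable subexpressions (pre-order)...
  at root: (((((7+8)*(b*x))+9)*(9*((1*y)+(a*2))))+1) (not simplifiable)
  at L: ((((7+8)*(b*x))+9)*(9*((1*y)+(a*2)))) (not simplifiable)
  at LL: (((7+8)*(b*x))+9) (not simplifiable)
  at LLL: ((7+8)*(b*x)) (not simplifiable)
  at LLLL: (7+8) (SIMPLIFIABLE)
  at LLLR: (b*x) (not simplifiable)
  at LR: (9*((1*y)+(a*2))) (not simplifiable)
  at LRR: ((1*y)+(a*2)) (not simplifiable)
  at LRRL: (1*y) (SIMPLIFIABLE)
  at LRRR: (a*2) (not simplifiable)
Found simplifiable subexpr at path LLLL: (7+8)
One SIMPLIFY step would give: ((((15*(b*x))+9)*(9*((1*y)+(a*2))))+1)
-> NOT in normal form.

Answer: no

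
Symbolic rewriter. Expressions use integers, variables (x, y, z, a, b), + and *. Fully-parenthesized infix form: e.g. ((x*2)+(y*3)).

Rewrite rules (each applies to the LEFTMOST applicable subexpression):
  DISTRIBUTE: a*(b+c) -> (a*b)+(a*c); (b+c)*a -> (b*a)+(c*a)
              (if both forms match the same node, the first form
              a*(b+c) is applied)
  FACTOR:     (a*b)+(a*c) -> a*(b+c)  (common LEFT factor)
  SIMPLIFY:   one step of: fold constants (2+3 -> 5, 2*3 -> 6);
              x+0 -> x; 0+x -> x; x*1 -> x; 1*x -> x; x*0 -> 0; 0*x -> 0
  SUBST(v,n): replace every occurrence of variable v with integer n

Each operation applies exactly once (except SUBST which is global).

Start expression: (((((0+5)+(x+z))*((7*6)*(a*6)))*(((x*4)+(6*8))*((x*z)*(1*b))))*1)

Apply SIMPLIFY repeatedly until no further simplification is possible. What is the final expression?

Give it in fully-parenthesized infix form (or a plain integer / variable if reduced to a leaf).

Answer: (((5+(x+z))*(42*(a*6)))*(((x*4)+48)*((x*z)*b)))

Derivation:
Start: (((((0+5)+(x+z))*((7*6)*(a*6)))*(((x*4)+(6*8))*((x*z)*(1*b))))*1)
Step 1: at root: (((((0+5)+(x+z))*((7*6)*(a*6)))*(((x*4)+(6*8))*((x*z)*(1*b))))*1) -> ((((0+5)+(x+z))*((7*6)*(a*6)))*(((x*4)+(6*8))*((x*z)*(1*b)))); overall: (((((0+5)+(x+z))*((7*6)*(a*6)))*(((x*4)+(6*8))*((x*z)*(1*b))))*1) -> ((((0+5)+(x+z))*((7*6)*(a*6)))*(((x*4)+(6*8))*((x*z)*(1*b))))
Step 2: at LLL: (0+5) -> 5; overall: ((((0+5)+(x+z))*((7*6)*(a*6)))*(((x*4)+(6*8))*((x*z)*(1*b)))) -> (((5+(x+z))*((7*6)*(a*6)))*(((x*4)+(6*8))*((x*z)*(1*b))))
Step 3: at LRL: (7*6) -> 42; overall: (((5+(x+z))*((7*6)*(a*6)))*(((x*4)+(6*8))*((x*z)*(1*b)))) -> (((5+(x+z))*(42*(a*6)))*(((x*4)+(6*8))*((x*z)*(1*b))))
Step 4: at RLR: (6*8) -> 48; overall: (((5+(x+z))*(42*(a*6)))*(((x*4)+(6*8))*((x*z)*(1*b)))) -> (((5+(x+z))*(42*(a*6)))*(((x*4)+48)*((x*z)*(1*b))))
Step 5: at RRR: (1*b) -> b; overall: (((5+(x+z))*(42*(a*6)))*(((x*4)+48)*((x*z)*(1*b)))) -> (((5+(x+z))*(42*(a*6)))*(((x*4)+48)*((x*z)*b)))
Fixed point: (((5+(x+z))*(42*(a*6)))*(((x*4)+48)*((x*z)*b)))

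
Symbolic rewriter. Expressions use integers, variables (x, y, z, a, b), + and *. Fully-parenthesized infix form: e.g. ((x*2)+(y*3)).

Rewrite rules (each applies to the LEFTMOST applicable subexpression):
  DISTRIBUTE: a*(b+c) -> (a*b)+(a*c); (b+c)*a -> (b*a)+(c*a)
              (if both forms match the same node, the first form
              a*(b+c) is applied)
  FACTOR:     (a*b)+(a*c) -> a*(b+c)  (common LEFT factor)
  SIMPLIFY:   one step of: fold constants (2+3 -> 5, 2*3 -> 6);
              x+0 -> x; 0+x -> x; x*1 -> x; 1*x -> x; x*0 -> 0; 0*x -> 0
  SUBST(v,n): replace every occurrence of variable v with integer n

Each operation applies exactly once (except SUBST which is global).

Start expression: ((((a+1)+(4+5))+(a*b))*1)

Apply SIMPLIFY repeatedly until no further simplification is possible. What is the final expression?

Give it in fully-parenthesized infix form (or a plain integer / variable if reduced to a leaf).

Start: ((((a+1)+(4+5))+(a*b))*1)
Step 1: at root: ((((a+1)+(4+5))+(a*b))*1) -> (((a+1)+(4+5))+(a*b)); overall: ((((a+1)+(4+5))+(a*b))*1) -> (((a+1)+(4+5))+(a*b))
Step 2: at LR: (4+5) -> 9; overall: (((a+1)+(4+5))+(a*b)) -> (((a+1)+9)+(a*b))
Fixed point: (((a+1)+9)+(a*b))

Answer: (((a+1)+9)+(a*b))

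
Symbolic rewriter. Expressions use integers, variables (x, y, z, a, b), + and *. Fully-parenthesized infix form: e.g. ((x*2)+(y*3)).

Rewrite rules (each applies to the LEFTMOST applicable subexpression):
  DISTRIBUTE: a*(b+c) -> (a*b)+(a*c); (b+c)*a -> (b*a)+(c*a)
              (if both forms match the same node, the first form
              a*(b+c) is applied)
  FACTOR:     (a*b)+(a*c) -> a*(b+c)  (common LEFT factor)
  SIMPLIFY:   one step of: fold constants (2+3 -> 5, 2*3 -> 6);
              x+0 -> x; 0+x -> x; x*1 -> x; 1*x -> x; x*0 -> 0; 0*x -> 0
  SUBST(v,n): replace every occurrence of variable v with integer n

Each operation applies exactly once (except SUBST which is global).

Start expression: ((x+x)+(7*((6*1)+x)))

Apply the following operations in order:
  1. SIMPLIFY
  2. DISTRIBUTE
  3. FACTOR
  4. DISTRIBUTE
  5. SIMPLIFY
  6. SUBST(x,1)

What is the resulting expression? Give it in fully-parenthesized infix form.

Start: ((x+x)+(7*((6*1)+x)))
Apply SIMPLIFY at RRL (target: (6*1)): ((x+x)+(7*((6*1)+x))) -> ((x+x)+(7*(6+x)))
Apply DISTRIBUTE at R (target: (7*(6+x))): ((x+x)+(7*(6+x))) -> ((x+x)+((7*6)+(7*x)))
Apply FACTOR at R (target: ((7*6)+(7*x))): ((x+x)+((7*6)+(7*x))) -> ((x+x)+(7*(6+x)))
Apply DISTRIBUTE at R (target: (7*(6+x))): ((x+x)+(7*(6+x))) -> ((x+x)+((7*6)+(7*x)))
Apply SIMPLIFY at RL (target: (7*6)): ((x+x)+((7*6)+(7*x))) -> ((x+x)+(42+(7*x)))
Apply SUBST(x,1): ((x+x)+(42+(7*x))) -> ((1+1)+(42+(7*1)))

Answer: ((1+1)+(42+(7*1)))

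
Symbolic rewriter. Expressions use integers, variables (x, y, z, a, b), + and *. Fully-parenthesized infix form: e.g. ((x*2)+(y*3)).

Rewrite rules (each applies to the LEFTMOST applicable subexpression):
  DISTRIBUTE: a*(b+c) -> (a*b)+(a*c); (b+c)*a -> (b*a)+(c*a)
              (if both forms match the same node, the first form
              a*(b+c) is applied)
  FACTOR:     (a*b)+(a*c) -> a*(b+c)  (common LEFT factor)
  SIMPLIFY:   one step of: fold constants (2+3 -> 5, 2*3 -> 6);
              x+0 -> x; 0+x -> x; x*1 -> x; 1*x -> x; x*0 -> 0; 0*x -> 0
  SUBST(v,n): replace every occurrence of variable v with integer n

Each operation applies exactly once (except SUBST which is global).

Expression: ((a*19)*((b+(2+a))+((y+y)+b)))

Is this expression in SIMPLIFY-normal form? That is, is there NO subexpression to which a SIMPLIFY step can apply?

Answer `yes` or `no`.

Answer: yes

Derivation:
Expression: ((a*19)*((b+(2+a))+((y+y)+b)))
Scanning for simplifiable subexpressions (pre-order)...
  at root: ((a*19)*((b+(2+a))+((y+y)+b))) (not simplifiable)
  at L: (a*19) (not simplifiable)
  at R: ((b+(2+a))+((y+y)+b)) (not simplifiable)
  at RL: (b+(2+a)) (not simplifiable)
  at RLR: (2+a) (not simplifiable)
  at RR: ((y+y)+b) (not simplifiable)
  at RRL: (y+y) (not simplifiable)
Result: no simplifiable subexpression found -> normal form.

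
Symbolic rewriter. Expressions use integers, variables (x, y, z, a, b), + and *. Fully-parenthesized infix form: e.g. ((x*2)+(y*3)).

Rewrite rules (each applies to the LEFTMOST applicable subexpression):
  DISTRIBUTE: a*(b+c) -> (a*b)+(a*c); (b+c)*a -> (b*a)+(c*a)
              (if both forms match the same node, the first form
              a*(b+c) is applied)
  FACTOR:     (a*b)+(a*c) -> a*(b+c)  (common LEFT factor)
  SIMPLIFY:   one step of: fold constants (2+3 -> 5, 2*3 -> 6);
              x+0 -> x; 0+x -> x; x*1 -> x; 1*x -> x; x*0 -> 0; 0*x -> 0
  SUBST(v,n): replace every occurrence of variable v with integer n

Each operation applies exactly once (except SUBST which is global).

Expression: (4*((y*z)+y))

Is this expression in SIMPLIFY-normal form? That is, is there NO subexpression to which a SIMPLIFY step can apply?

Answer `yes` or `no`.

Answer: yes

Derivation:
Expression: (4*((y*z)+y))
Scanning for simplifiable subexpressions (pre-order)...
  at root: (4*((y*z)+y)) (not simplifiable)
  at R: ((y*z)+y) (not simplifiable)
  at RL: (y*z) (not simplifiable)
Result: no simplifiable subexpression found -> normal form.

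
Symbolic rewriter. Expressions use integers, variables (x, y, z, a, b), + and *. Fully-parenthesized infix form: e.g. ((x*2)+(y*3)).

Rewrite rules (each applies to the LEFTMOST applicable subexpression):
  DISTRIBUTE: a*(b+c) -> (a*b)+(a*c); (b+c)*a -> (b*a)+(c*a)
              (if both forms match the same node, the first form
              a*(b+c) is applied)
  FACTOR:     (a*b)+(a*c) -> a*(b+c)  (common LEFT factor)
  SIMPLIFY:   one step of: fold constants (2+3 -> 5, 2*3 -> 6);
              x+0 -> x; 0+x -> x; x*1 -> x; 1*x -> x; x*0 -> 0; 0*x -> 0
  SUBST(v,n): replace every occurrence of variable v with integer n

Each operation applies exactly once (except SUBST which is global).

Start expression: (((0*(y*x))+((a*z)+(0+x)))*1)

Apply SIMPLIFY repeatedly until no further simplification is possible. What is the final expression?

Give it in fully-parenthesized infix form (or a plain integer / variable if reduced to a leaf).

Start: (((0*(y*x))+((a*z)+(0+x)))*1)
Step 1: at root: (((0*(y*x))+((a*z)+(0+x)))*1) -> ((0*(y*x))+((a*z)+(0+x))); overall: (((0*(y*x))+((a*z)+(0+x)))*1) -> ((0*(y*x))+((a*z)+(0+x)))
Step 2: at L: (0*(y*x)) -> 0; overall: ((0*(y*x))+((a*z)+(0+x))) -> (0+((a*z)+(0+x)))
Step 3: at root: (0+((a*z)+(0+x))) -> ((a*z)+(0+x)); overall: (0+((a*z)+(0+x))) -> ((a*z)+(0+x))
Step 4: at R: (0+x) -> x; overall: ((a*z)+(0+x)) -> ((a*z)+x)
Fixed point: ((a*z)+x)

Answer: ((a*z)+x)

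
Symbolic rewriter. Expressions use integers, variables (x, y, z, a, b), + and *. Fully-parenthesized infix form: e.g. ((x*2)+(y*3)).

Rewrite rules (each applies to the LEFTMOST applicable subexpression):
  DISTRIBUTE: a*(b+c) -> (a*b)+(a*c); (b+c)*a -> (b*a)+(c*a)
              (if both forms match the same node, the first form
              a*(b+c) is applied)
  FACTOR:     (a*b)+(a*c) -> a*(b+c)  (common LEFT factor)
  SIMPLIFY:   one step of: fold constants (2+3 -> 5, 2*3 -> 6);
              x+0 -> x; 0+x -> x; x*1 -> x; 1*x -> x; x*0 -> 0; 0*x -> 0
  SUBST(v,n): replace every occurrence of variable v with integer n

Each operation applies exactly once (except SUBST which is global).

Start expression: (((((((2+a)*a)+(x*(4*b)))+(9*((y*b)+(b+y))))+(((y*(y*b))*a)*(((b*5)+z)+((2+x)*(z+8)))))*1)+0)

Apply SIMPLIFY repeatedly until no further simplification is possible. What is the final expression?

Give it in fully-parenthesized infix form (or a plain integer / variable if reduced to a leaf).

Start: (((((((2+a)*a)+(x*(4*b)))+(9*((y*b)+(b+y))))+(((y*(y*b))*a)*(((b*5)+z)+((2+x)*(z+8)))))*1)+0)
Step 1: at root: (((((((2+a)*a)+(x*(4*b)))+(9*((y*b)+(b+y))))+(((y*(y*b))*a)*(((b*5)+z)+((2+x)*(z+8)))))*1)+0) -> ((((((2+a)*a)+(x*(4*b)))+(9*((y*b)+(b+y))))+(((y*(y*b))*a)*(((b*5)+z)+((2+x)*(z+8)))))*1); overall: (((((((2+a)*a)+(x*(4*b)))+(9*((y*b)+(b+y))))+(((y*(y*b))*a)*(((b*5)+z)+((2+x)*(z+8)))))*1)+0) -> ((((((2+a)*a)+(x*(4*b)))+(9*((y*b)+(b+y))))+(((y*(y*b))*a)*(((b*5)+z)+((2+x)*(z+8)))))*1)
Step 2: at root: ((((((2+a)*a)+(x*(4*b)))+(9*((y*b)+(b+y))))+(((y*(y*b))*a)*(((b*5)+z)+((2+x)*(z+8)))))*1) -> (((((2+a)*a)+(x*(4*b)))+(9*((y*b)+(b+y))))+(((y*(y*b))*a)*(((b*5)+z)+((2+x)*(z+8))))); overall: ((((((2+a)*a)+(x*(4*b)))+(9*((y*b)+(b+y))))+(((y*(y*b))*a)*(((b*5)+z)+((2+x)*(z+8)))))*1) -> (((((2+a)*a)+(x*(4*b)))+(9*((y*b)+(b+y))))+(((y*(y*b))*a)*(((b*5)+z)+((2+x)*(z+8)))))
Fixed point: (((((2+a)*a)+(x*(4*b)))+(9*((y*b)+(b+y))))+(((y*(y*b))*a)*(((b*5)+z)+((2+x)*(z+8)))))

Answer: (((((2+a)*a)+(x*(4*b)))+(9*((y*b)+(b+y))))+(((y*(y*b))*a)*(((b*5)+z)+((2+x)*(z+8)))))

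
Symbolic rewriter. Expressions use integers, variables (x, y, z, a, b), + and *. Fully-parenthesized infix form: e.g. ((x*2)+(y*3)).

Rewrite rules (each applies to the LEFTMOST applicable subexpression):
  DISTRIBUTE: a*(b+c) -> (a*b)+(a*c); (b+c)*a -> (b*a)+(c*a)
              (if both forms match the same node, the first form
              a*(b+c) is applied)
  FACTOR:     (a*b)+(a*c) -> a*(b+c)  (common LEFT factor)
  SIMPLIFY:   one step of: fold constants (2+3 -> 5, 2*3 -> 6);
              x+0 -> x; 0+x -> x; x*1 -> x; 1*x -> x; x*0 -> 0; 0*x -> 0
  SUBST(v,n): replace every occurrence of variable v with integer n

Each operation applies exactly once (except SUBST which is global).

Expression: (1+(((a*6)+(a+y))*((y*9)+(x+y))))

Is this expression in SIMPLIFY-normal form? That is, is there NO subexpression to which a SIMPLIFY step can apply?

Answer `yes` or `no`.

Expression: (1+(((a*6)+(a+y))*((y*9)+(x+y))))
Scanning for simplifiable subexpressions (pre-order)...
  at root: (1+(((a*6)+(a+y))*((y*9)+(x+y)))) (not simplifiable)
  at R: (((a*6)+(a+y))*((y*9)+(x+y))) (not simplifiable)
  at RL: ((a*6)+(a+y)) (not simplifiable)
  at RLL: (a*6) (not simplifiable)
  at RLR: (a+y) (not simplifiable)
  at RR: ((y*9)+(x+y)) (not simplifiable)
  at RRL: (y*9) (not simplifiable)
  at RRR: (x+y) (not simplifiable)
Result: no simplifiable subexpression found -> normal form.

Answer: yes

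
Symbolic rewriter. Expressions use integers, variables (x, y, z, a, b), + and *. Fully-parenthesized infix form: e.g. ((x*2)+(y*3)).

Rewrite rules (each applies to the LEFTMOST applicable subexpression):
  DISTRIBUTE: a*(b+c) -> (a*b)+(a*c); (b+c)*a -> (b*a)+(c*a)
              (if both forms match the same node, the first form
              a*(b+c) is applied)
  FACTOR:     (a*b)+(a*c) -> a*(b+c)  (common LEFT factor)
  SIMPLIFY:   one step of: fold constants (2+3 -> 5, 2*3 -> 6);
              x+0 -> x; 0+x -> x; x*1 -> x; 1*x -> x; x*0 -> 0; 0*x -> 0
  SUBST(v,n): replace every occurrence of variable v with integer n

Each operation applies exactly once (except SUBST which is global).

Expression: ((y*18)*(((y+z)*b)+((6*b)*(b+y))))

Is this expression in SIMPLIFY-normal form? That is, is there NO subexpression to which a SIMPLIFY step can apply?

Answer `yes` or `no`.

Answer: yes

Derivation:
Expression: ((y*18)*(((y+z)*b)+((6*b)*(b+y))))
Scanning for simplifiable subexpressions (pre-order)...
  at root: ((y*18)*(((y+z)*b)+((6*b)*(b+y)))) (not simplifiable)
  at L: (y*18) (not simplifiable)
  at R: (((y+z)*b)+((6*b)*(b+y))) (not simplifiable)
  at RL: ((y+z)*b) (not simplifiable)
  at RLL: (y+z) (not simplifiable)
  at RR: ((6*b)*(b+y)) (not simplifiable)
  at RRL: (6*b) (not simplifiable)
  at RRR: (b+y) (not simplifiable)
Result: no simplifiable subexpression found -> normal form.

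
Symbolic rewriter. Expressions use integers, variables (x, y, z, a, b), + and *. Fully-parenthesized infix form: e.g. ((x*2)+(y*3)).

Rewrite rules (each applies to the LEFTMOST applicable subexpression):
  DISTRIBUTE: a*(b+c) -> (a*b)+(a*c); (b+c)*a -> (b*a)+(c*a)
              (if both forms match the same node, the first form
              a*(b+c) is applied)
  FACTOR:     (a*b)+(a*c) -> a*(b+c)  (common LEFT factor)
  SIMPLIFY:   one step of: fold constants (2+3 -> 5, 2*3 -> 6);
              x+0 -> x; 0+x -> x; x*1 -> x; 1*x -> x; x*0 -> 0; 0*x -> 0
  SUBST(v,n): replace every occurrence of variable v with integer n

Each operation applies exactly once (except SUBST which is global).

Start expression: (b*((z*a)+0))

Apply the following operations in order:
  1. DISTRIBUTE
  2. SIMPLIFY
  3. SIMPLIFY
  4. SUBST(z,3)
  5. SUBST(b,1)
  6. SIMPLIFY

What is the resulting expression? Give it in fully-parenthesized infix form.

Answer: (3*a)

Derivation:
Start: (b*((z*a)+0))
Apply DISTRIBUTE at root (target: (b*((z*a)+0))): (b*((z*a)+0)) -> ((b*(z*a))+(b*0))
Apply SIMPLIFY at R (target: (b*0)): ((b*(z*a))+(b*0)) -> ((b*(z*a))+0)
Apply SIMPLIFY at root (target: ((b*(z*a))+0)): ((b*(z*a))+0) -> (b*(z*a))
Apply SUBST(z,3): (b*(z*a)) -> (b*(3*a))
Apply SUBST(b,1): (b*(3*a)) -> (1*(3*a))
Apply SIMPLIFY at root (target: (1*(3*a))): (1*(3*a)) -> (3*a)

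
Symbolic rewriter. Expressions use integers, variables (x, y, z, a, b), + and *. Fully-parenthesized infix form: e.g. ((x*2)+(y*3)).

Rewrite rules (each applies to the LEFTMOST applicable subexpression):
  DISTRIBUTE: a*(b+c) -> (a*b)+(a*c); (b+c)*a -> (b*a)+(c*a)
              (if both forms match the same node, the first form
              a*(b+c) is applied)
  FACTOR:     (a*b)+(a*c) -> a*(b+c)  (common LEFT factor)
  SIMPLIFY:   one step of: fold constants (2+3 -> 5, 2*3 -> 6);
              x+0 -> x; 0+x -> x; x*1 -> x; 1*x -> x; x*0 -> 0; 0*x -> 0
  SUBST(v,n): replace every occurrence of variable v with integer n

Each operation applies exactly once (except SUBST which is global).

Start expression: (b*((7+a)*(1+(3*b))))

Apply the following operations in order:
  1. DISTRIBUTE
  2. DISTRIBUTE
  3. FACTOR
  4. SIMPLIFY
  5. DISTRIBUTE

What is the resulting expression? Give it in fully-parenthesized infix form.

Answer: ((b*(7+a))+(b*((7+a)*(3*b))))

Derivation:
Start: (b*((7+a)*(1+(3*b))))
Apply DISTRIBUTE at R (target: ((7+a)*(1+(3*b)))): (b*((7+a)*(1+(3*b)))) -> (b*(((7+a)*1)+((7+a)*(3*b))))
Apply DISTRIBUTE at root (target: (b*(((7+a)*1)+((7+a)*(3*b))))): (b*(((7+a)*1)+((7+a)*(3*b)))) -> ((b*((7+a)*1))+(b*((7+a)*(3*b))))
Apply FACTOR at root (target: ((b*((7+a)*1))+(b*((7+a)*(3*b))))): ((b*((7+a)*1))+(b*((7+a)*(3*b)))) -> (b*(((7+a)*1)+((7+a)*(3*b))))
Apply SIMPLIFY at RL (target: ((7+a)*1)): (b*(((7+a)*1)+((7+a)*(3*b)))) -> (b*((7+a)+((7+a)*(3*b))))
Apply DISTRIBUTE at root (target: (b*((7+a)+((7+a)*(3*b))))): (b*((7+a)+((7+a)*(3*b)))) -> ((b*(7+a))+(b*((7+a)*(3*b))))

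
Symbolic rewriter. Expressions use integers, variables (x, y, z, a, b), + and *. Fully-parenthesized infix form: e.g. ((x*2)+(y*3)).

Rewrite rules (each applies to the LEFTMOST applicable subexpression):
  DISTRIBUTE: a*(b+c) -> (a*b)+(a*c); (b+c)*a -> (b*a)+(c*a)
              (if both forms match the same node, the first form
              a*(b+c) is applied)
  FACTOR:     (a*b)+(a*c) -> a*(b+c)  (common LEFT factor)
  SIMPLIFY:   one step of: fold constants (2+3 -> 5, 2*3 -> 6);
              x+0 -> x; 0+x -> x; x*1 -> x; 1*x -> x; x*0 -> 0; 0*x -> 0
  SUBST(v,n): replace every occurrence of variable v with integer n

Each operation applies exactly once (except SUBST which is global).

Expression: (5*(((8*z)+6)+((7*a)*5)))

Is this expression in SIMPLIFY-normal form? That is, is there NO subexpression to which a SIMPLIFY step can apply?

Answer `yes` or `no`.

Expression: (5*(((8*z)+6)+((7*a)*5)))
Scanning for simplifiable subexpressions (pre-order)...
  at root: (5*(((8*z)+6)+((7*a)*5))) (not simplifiable)
  at R: (((8*z)+6)+((7*a)*5)) (not simplifiable)
  at RL: ((8*z)+6) (not simplifiable)
  at RLL: (8*z) (not simplifiable)
  at RR: ((7*a)*5) (not simplifiable)
  at RRL: (7*a) (not simplifiable)
Result: no simplifiable subexpression found -> normal form.

Answer: yes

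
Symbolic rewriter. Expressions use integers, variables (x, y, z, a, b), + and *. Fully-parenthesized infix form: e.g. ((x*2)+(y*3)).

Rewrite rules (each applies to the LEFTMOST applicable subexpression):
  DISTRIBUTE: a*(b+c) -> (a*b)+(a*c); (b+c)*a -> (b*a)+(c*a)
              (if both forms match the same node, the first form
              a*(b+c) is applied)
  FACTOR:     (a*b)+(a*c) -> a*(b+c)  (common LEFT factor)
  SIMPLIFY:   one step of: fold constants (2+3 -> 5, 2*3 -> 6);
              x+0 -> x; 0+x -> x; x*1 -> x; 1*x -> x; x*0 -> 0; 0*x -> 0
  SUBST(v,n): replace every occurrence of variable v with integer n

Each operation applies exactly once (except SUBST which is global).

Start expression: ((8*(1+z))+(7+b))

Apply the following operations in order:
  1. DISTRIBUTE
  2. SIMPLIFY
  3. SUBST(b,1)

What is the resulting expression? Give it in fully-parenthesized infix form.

Answer: ((8+(8*z))+(7+1))

Derivation:
Start: ((8*(1+z))+(7+b))
Apply DISTRIBUTE at L (target: (8*(1+z))): ((8*(1+z))+(7+b)) -> (((8*1)+(8*z))+(7+b))
Apply SIMPLIFY at LL (target: (8*1)): (((8*1)+(8*z))+(7+b)) -> ((8+(8*z))+(7+b))
Apply SUBST(b,1): ((8+(8*z))+(7+b)) -> ((8+(8*z))+(7+1))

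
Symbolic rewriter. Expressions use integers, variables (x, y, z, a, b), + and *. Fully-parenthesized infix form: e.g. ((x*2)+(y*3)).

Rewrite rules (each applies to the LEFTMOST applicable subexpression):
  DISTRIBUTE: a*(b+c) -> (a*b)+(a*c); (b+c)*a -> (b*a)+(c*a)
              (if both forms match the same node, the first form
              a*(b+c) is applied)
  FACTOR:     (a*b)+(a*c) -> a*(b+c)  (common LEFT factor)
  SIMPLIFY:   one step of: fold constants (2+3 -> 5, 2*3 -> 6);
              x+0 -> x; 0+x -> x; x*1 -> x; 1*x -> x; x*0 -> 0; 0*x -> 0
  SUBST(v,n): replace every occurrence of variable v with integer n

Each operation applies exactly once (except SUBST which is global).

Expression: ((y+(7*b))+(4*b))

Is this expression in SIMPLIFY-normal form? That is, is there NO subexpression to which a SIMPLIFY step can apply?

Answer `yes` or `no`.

Expression: ((y+(7*b))+(4*b))
Scanning for simplifiable subexpressions (pre-order)...
  at root: ((y+(7*b))+(4*b)) (not simplifiable)
  at L: (y+(7*b)) (not simplifiable)
  at LR: (7*b) (not simplifiable)
  at R: (4*b) (not simplifiable)
Result: no simplifiable subexpression found -> normal form.

Answer: yes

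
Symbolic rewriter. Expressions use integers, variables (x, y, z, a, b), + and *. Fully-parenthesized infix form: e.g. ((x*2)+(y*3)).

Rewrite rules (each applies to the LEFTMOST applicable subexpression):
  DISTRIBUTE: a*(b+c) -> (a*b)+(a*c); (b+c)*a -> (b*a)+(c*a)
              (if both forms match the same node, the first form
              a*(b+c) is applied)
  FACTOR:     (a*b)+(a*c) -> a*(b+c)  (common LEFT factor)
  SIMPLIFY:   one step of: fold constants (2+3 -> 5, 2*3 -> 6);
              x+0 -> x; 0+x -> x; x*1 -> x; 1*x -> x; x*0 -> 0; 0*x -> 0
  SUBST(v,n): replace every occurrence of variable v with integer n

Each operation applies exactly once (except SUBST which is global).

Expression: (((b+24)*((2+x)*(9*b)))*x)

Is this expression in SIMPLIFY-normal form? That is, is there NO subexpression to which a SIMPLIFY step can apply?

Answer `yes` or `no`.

Answer: yes

Derivation:
Expression: (((b+24)*((2+x)*(9*b)))*x)
Scanning for simplifiable subexpressions (pre-order)...
  at root: (((b+24)*((2+x)*(9*b)))*x) (not simplifiable)
  at L: ((b+24)*((2+x)*(9*b))) (not simplifiable)
  at LL: (b+24) (not simplifiable)
  at LR: ((2+x)*(9*b)) (not simplifiable)
  at LRL: (2+x) (not simplifiable)
  at LRR: (9*b) (not simplifiable)
Result: no simplifiable subexpression found -> normal form.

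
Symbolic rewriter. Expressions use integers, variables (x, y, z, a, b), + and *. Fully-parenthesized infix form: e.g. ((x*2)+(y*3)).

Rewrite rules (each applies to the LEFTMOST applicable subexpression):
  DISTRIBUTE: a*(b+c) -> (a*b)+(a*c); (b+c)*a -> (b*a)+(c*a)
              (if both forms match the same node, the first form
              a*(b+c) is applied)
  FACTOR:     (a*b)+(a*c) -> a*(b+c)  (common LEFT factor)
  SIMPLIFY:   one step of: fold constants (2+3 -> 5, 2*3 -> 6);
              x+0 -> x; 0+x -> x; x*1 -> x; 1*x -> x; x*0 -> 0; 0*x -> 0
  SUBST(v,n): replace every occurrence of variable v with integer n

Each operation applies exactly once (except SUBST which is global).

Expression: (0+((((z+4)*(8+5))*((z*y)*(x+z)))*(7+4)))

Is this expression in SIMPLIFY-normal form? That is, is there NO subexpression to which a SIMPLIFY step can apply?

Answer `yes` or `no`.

Expression: (0+((((z+4)*(8+5))*((z*y)*(x+z)))*(7+4)))
Scanning for simplifiable subexpressions (pre-order)...
  at root: (0+((((z+4)*(8+5))*((z*y)*(x+z)))*(7+4))) (SIMPLIFIABLE)
  at R: ((((z+4)*(8+5))*((z*y)*(x+z)))*(7+4)) (not simplifiable)
  at RL: (((z+4)*(8+5))*((z*y)*(x+z))) (not simplifiable)
  at RLL: ((z+4)*(8+5)) (not simplifiable)
  at RLLL: (z+4) (not simplifiable)
  at RLLR: (8+5) (SIMPLIFIABLE)
  at RLR: ((z*y)*(x+z)) (not simplifiable)
  at RLRL: (z*y) (not simplifiable)
  at RLRR: (x+z) (not simplifiable)
  at RR: (7+4) (SIMPLIFIABLE)
Found simplifiable subexpr at path root: (0+((((z+4)*(8+5))*((z*y)*(x+z)))*(7+4)))
One SIMPLIFY step would give: ((((z+4)*(8+5))*((z*y)*(x+z)))*(7+4))
-> NOT in normal form.

Answer: no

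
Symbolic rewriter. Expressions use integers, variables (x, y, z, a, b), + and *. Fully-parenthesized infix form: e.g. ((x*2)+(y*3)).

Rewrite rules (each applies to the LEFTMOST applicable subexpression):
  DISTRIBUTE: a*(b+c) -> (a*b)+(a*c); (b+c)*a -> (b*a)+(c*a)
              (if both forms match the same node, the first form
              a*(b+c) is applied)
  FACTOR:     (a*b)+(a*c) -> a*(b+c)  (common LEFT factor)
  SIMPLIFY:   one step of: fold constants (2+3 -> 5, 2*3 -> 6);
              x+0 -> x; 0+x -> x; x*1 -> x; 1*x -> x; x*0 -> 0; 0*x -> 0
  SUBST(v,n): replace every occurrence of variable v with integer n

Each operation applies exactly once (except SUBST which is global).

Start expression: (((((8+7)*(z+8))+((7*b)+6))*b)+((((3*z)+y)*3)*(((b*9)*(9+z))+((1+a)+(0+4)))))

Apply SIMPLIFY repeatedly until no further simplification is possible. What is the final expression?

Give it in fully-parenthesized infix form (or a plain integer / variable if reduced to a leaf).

Start: (((((8+7)*(z+8))+((7*b)+6))*b)+((((3*z)+y)*3)*(((b*9)*(9+z))+((1+a)+(0+4)))))
Step 1: at LLLL: (8+7) -> 15; overall: (((((8+7)*(z+8))+((7*b)+6))*b)+((((3*z)+y)*3)*(((b*9)*(9+z))+((1+a)+(0+4))))) -> ((((15*(z+8))+((7*b)+6))*b)+((((3*z)+y)*3)*(((b*9)*(9+z))+((1+a)+(0+4)))))
Step 2: at RRRR: (0+4) -> 4; overall: ((((15*(z+8))+((7*b)+6))*b)+((((3*z)+y)*3)*(((b*9)*(9+z))+((1+a)+(0+4))))) -> ((((15*(z+8))+((7*b)+6))*b)+((((3*z)+y)*3)*(((b*9)*(9+z))+((1+a)+4))))
Fixed point: ((((15*(z+8))+((7*b)+6))*b)+((((3*z)+y)*3)*(((b*9)*(9+z))+((1+a)+4))))

Answer: ((((15*(z+8))+((7*b)+6))*b)+((((3*z)+y)*3)*(((b*9)*(9+z))+((1+a)+4))))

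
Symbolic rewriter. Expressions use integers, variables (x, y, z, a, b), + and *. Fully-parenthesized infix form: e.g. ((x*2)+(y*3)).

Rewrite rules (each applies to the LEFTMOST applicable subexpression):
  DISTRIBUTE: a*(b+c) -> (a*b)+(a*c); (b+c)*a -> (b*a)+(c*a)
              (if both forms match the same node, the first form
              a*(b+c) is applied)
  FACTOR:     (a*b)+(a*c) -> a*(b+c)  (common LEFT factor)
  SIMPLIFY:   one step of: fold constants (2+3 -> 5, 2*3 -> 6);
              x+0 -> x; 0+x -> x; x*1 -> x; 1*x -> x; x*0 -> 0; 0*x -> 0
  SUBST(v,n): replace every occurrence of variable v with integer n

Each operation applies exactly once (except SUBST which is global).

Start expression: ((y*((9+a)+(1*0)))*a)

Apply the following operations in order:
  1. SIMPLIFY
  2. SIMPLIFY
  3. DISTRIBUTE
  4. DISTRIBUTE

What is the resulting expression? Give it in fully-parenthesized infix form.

Answer: (((y*9)*a)+((y*a)*a))

Derivation:
Start: ((y*((9+a)+(1*0)))*a)
Apply SIMPLIFY at LRR (target: (1*0)): ((y*((9+a)+(1*0)))*a) -> ((y*((9+a)+0))*a)
Apply SIMPLIFY at LR (target: ((9+a)+0)): ((y*((9+a)+0))*a) -> ((y*(9+a))*a)
Apply DISTRIBUTE at L (target: (y*(9+a))): ((y*(9+a))*a) -> (((y*9)+(y*a))*a)
Apply DISTRIBUTE at root (target: (((y*9)+(y*a))*a)): (((y*9)+(y*a))*a) -> (((y*9)*a)+((y*a)*a))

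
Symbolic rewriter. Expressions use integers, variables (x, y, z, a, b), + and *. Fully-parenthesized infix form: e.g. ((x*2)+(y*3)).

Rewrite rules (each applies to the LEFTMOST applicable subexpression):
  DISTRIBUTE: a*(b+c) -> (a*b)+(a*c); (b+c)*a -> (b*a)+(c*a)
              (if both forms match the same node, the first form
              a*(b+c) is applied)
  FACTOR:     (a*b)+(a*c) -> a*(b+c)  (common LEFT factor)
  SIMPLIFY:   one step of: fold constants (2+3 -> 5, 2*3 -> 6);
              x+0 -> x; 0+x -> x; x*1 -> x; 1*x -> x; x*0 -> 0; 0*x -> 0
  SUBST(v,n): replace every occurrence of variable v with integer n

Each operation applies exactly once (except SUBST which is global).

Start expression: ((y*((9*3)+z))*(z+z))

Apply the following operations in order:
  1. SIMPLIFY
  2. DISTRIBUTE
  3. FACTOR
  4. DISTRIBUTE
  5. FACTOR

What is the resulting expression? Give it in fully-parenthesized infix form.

Answer: ((y*(27+z))*(z+z))

Derivation:
Start: ((y*((9*3)+z))*(z+z))
Apply SIMPLIFY at LRL (target: (9*3)): ((y*((9*3)+z))*(z+z)) -> ((y*(27+z))*(z+z))
Apply DISTRIBUTE at root (target: ((y*(27+z))*(z+z))): ((y*(27+z))*(z+z)) -> (((y*(27+z))*z)+((y*(27+z))*z))
Apply FACTOR at root (target: (((y*(27+z))*z)+((y*(27+z))*z))): (((y*(27+z))*z)+((y*(27+z))*z)) -> ((y*(27+z))*(z+z))
Apply DISTRIBUTE at root (target: ((y*(27+z))*(z+z))): ((y*(27+z))*(z+z)) -> (((y*(27+z))*z)+((y*(27+z))*z))
Apply FACTOR at root (target: (((y*(27+z))*z)+((y*(27+z))*z))): (((y*(27+z))*z)+((y*(27+z))*z)) -> ((y*(27+z))*(z+z))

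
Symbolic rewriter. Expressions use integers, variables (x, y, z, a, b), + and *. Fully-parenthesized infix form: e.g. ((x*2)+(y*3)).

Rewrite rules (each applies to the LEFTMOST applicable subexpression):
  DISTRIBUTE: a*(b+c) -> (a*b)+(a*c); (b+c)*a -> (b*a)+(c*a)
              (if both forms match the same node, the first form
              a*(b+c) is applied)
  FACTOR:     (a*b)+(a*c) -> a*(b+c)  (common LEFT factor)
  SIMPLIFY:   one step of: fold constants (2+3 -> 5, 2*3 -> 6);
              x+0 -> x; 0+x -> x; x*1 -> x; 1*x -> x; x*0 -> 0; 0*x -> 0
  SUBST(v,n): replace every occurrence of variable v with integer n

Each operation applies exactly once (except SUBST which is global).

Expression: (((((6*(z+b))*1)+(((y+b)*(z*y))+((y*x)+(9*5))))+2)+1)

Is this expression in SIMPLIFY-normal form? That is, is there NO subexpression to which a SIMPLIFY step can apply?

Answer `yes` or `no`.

Expression: (((((6*(z+b))*1)+(((y+b)*(z*y))+((y*x)+(9*5))))+2)+1)
Scanning for simplifiable subexpressions (pre-order)...
  at root: (((((6*(z+b))*1)+(((y+b)*(z*y))+((y*x)+(9*5))))+2)+1) (not simplifiable)
  at L: ((((6*(z+b))*1)+(((y+b)*(z*y))+((y*x)+(9*5))))+2) (not simplifiable)
  at LL: (((6*(z+b))*1)+(((y+b)*(z*y))+((y*x)+(9*5)))) (not simplifiable)
  at LLL: ((6*(z+b))*1) (SIMPLIFIABLE)
  at LLLL: (6*(z+b)) (not simplifiable)
  at LLLLR: (z+b) (not simplifiable)
  at LLR: (((y+b)*(z*y))+((y*x)+(9*5))) (not simplifiable)
  at LLRL: ((y+b)*(z*y)) (not simplifiable)
  at LLRLL: (y+b) (not simplifiable)
  at LLRLR: (z*y) (not simplifiable)
  at LLRR: ((y*x)+(9*5)) (not simplifiable)
  at LLRRL: (y*x) (not simplifiable)
  at LLRRR: (9*5) (SIMPLIFIABLE)
Found simplifiable subexpr at path LLL: ((6*(z+b))*1)
One SIMPLIFY step would give: ((((6*(z+b))+(((y+b)*(z*y))+((y*x)+(9*5))))+2)+1)
-> NOT in normal form.

Answer: no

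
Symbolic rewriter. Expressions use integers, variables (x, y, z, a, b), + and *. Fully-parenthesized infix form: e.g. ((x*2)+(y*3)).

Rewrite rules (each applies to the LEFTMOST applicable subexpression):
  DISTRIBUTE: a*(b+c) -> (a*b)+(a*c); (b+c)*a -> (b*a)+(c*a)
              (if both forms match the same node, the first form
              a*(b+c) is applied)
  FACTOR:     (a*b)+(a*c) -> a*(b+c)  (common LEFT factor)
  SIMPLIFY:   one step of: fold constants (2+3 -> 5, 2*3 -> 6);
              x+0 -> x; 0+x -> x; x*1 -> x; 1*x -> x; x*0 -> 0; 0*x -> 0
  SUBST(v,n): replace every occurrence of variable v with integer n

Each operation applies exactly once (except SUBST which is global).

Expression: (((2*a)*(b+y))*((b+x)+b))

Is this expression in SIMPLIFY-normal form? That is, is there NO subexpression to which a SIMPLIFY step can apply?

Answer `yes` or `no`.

Answer: yes

Derivation:
Expression: (((2*a)*(b+y))*((b+x)+b))
Scanning for simplifiable subexpressions (pre-order)...
  at root: (((2*a)*(b+y))*((b+x)+b)) (not simplifiable)
  at L: ((2*a)*(b+y)) (not simplifiable)
  at LL: (2*a) (not simplifiable)
  at LR: (b+y) (not simplifiable)
  at R: ((b+x)+b) (not simplifiable)
  at RL: (b+x) (not simplifiable)
Result: no simplifiable subexpression found -> normal form.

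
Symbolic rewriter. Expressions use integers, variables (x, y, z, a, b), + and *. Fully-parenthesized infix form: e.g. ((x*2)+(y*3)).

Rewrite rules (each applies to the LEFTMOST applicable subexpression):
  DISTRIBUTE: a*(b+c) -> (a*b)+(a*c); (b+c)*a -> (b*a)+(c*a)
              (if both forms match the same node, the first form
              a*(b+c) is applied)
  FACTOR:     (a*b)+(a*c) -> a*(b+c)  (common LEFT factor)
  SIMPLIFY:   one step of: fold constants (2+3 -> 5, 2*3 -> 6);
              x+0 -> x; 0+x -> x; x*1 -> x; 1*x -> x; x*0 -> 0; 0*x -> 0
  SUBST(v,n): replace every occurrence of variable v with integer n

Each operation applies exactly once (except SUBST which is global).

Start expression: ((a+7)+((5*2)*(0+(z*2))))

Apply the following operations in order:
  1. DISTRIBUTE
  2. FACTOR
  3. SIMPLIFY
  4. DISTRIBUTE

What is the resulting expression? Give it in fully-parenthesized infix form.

Answer: ((a+7)+((10*0)+(10*(z*2))))

Derivation:
Start: ((a+7)+((5*2)*(0+(z*2))))
Apply DISTRIBUTE at R (target: ((5*2)*(0+(z*2)))): ((a+7)+((5*2)*(0+(z*2)))) -> ((a+7)+(((5*2)*0)+((5*2)*(z*2))))
Apply FACTOR at R (target: (((5*2)*0)+((5*2)*(z*2)))): ((a+7)+(((5*2)*0)+((5*2)*(z*2)))) -> ((a+7)+((5*2)*(0+(z*2))))
Apply SIMPLIFY at RL (target: (5*2)): ((a+7)+((5*2)*(0+(z*2)))) -> ((a+7)+(10*(0+(z*2))))
Apply DISTRIBUTE at R (target: (10*(0+(z*2)))): ((a+7)+(10*(0+(z*2)))) -> ((a+7)+((10*0)+(10*(z*2))))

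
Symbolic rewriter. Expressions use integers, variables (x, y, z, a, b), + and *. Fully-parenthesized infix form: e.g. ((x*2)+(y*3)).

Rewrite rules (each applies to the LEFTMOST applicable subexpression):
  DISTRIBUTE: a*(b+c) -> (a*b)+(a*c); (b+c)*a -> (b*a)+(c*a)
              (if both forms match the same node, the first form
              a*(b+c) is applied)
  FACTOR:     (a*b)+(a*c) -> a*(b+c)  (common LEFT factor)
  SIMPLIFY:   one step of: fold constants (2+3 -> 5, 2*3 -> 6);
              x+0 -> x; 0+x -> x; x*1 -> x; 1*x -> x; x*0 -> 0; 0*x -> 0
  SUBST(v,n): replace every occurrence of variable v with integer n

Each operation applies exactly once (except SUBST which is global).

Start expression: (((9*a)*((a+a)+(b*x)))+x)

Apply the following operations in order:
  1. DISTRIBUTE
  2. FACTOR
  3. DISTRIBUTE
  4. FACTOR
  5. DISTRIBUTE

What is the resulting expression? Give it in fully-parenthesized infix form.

Answer: ((((9*a)*(a+a))+((9*a)*(b*x)))+x)

Derivation:
Start: (((9*a)*((a+a)+(b*x)))+x)
Apply DISTRIBUTE at L (target: ((9*a)*((a+a)+(b*x)))): (((9*a)*((a+a)+(b*x)))+x) -> ((((9*a)*(a+a))+((9*a)*(b*x)))+x)
Apply FACTOR at L (target: (((9*a)*(a+a))+((9*a)*(b*x)))): ((((9*a)*(a+a))+((9*a)*(b*x)))+x) -> (((9*a)*((a+a)+(b*x)))+x)
Apply DISTRIBUTE at L (target: ((9*a)*((a+a)+(b*x)))): (((9*a)*((a+a)+(b*x)))+x) -> ((((9*a)*(a+a))+((9*a)*(b*x)))+x)
Apply FACTOR at L (target: (((9*a)*(a+a))+((9*a)*(b*x)))): ((((9*a)*(a+a))+((9*a)*(b*x)))+x) -> (((9*a)*((a+a)+(b*x)))+x)
Apply DISTRIBUTE at L (target: ((9*a)*((a+a)+(b*x)))): (((9*a)*((a+a)+(b*x)))+x) -> ((((9*a)*(a+a))+((9*a)*(b*x)))+x)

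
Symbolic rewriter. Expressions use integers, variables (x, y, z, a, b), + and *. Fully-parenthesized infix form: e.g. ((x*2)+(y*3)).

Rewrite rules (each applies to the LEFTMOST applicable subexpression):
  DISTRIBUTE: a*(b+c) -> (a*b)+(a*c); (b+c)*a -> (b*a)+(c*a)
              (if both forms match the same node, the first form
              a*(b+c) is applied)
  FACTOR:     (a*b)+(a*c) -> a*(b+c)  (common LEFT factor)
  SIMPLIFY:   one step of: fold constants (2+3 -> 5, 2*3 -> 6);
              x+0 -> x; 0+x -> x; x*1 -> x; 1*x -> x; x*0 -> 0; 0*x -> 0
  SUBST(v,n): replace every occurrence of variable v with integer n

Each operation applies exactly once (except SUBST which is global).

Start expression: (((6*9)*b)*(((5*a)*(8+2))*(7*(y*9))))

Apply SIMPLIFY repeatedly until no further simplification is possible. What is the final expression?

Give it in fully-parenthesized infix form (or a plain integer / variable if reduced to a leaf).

Start: (((6*9)*b)*(((5*a)*(8+2))*(7*(y*9))))
Step 1: at LL: (6*9) -> 54; overall: (((6*9)*b)*(((5*a)*(8+2))*(7*(y*9)))) -> ((54*b)*(((5*a)*(8+2))*(7*(y*9))))
Step 2: at RLR: (8+2) -> 10; overall: ((54*b)*(((5*a)*(8+2))*(7*(y*9)))) -> ((54*b)*(((5*a)*10)*(7*(y*9))))
Fixed point: ((54*b)*(((5*a)*10)*(7*(y*9))))

Answer: ((54*b)*(((5*a)*10)*(7*(y*9))))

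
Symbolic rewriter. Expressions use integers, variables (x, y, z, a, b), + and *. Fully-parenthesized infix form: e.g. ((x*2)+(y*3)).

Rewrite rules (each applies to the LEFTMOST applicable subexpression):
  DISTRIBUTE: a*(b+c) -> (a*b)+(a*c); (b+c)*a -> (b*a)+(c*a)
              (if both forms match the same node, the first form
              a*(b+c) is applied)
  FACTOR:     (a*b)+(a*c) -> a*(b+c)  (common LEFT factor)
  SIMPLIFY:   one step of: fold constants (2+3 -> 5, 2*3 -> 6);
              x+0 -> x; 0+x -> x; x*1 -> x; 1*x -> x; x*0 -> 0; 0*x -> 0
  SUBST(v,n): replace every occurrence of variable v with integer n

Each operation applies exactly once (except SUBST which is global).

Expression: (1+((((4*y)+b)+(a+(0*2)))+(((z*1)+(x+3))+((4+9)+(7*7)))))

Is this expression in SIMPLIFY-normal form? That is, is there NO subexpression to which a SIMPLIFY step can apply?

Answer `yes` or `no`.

Expression: (1+((((4*y)+b)+(a+(0*2)))+(((z*1)+(x+3))+((4+9)+(7*7)))))
Scanning for simplifiable subexpressions (pre-order)...
  at root: (1+((((4*y)+b)+(a+(0*2)))+(((z*1)+(x+3))+((4+9)+(7*7))))) (not simplifiable)
  at R: ((((4*y)+b)+(a+(0*2)))+(((z*1)+(x+3))+((4+9)+(7*7)))) (not simplifiable)
  at RL: (((4*y)+b)+(a+(0*2))) (not simplifiable)
  at RLL: ((4*y)+b) (not simplifiable)
  at RLLL: (4*y) (not simplifiable)
  at RLR: (a+(0*2)) (not simplifiable)
  at RLRR: (0*2) (SIMPLIFIABLE)
  at RR: (((z*1)+(x+3))+((4+9)+(7*7))) (not simplifiable)
  at RRL: ((z*1)+(x+3)) (not simplifiable)
  at RRLL: (z*1) (SIMPLIFIABLE)
  at RRLR: (x+3) (not simplifiable)
  at RRR: ((4+9)+(7*7)) (not simplifiable)
  at RRRL: (4+9) (SIMPLIFIABLE)
  at RRRR: (7*7) (SIMPLIFIABLE)
Found simplifiable subexpr at path RLRR: (0*2)
One SIMPLIFY step would give: (1+((((4*y)+b)+(a+0))+(((z*1)+(x+3))+((4+9)+(7*7)))))
-> NOT in normal form.

Answer: no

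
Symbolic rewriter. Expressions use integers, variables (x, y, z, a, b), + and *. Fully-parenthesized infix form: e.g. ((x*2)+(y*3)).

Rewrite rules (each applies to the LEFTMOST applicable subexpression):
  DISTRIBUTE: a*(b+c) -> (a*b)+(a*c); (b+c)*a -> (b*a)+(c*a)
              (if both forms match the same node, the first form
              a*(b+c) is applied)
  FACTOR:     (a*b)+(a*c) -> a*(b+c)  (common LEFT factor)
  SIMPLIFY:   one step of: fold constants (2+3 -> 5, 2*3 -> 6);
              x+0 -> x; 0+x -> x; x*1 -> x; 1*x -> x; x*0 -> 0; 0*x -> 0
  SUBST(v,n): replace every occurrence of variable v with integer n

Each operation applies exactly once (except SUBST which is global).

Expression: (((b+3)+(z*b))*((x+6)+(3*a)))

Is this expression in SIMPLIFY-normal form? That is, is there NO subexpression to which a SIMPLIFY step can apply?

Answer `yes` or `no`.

Answer: yes

Derivation:
Expression: (((b+3)+(z*b))*((x+6)+(3*a)))
Scanning for simplifiable subexpressions (pre-order)...
  at root: (((b+3)+(z*b))*((x+6)+(3*a))) (not simplifiable)
  at L: ((b+3)+(z*b)) (not simplifiable)
  at LL: (b+3) (not simplifiable)
  at LR: (z*b) (not simplifiable)
  at R: ((x+6)+(3*a)) (not simplifiable)
  at RL: (x+6) (not simplifiable)
  at RR: (3*a) (not simplifiable)
Result: no simplifiable subexpression found -> normal form.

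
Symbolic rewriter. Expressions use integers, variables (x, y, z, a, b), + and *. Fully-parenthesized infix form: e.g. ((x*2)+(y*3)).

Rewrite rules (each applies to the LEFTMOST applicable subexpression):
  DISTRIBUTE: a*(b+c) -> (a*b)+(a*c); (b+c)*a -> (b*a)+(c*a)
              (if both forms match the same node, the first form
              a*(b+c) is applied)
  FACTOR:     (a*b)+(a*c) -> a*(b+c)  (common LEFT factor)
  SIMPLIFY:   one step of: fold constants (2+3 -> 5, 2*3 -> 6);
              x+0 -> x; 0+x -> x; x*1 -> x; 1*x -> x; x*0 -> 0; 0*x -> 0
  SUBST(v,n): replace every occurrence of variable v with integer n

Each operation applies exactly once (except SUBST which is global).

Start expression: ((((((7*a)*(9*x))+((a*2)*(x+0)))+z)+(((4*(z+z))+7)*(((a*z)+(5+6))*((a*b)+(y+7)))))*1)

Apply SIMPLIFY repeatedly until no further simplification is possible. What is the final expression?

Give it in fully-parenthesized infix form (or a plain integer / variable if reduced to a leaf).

Answer: (((((7*a)*(9*x))+((a*2)*x))+z)+(((4*(z+z))+7)*(((a*z)+11)*((a*b)+(y+7)))))

Derivation:
Start: ((((((7*a)*(9*x))+((a*2)*(x+0)))+z)+(((4*(z+z))+7)*(((a*z)+(5+6))*((a*b)+(y+7)))))*1)
Step 1: at root: ((((((7*a)*(9*x))+((a*2)*(x+0)))+z)+(((4*(z+z))+7)*(((a*z)+(5+6))*((a*b)+(y+7)))))*1) -> (((((7*a)*(9*x))+((a*2)*(x+0)))+z)+(((4*(z+z))+7)*(((a*z)+(5+6))*((a*b)+(y+7))))); overall: ((((((7*a)*(9*x))+((a*2)*(x+0)))+z)+(((4*(z+z))+7)*(((a*z)+(5+6))*((a*b)+(y+7)))))*1) -> (((((7*a)*(9*x))+((a*2)*(x+0)))+z)+(((4*(z+z))+7)*(((a*z)+(5+6))*((a*b)+(y+7)))))
Step 2: at LLRR: (x+0) -> x; overall: (((((7*a)*(9*x))+((a*2)*(x+0)))+z)+(((4*(z+z))+7)*(((a*z)+(5+6))*((a*b)+(y+7))))) -> (((((7*a)*(9*x))+((a*2)*x))+z)+(((4*(z+z))+7)*(((a*z)+(5+6))*((a*b)+(y+7)))))
Step 3: at RRLR: (5+6) -> 11; overall: (((((7*a)*(9*x))+((a*2)*x))+z)+(((4*(z+z))+7)*(((a*z)+(5+6))*((a*b)+(y+7))))) -> (((((7*a)*(9*x))+((a*2)*x))+z)+(((4*(z+z))+7)*(((a*z)+11)*((a*b)+(y+7)))))
Fixed point: (((((7*a)*(9*x))+((a*2)*x))+z)+(((4*(z+z))+7)*(((a*z)+11)*((a*b)+(y+7)))))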